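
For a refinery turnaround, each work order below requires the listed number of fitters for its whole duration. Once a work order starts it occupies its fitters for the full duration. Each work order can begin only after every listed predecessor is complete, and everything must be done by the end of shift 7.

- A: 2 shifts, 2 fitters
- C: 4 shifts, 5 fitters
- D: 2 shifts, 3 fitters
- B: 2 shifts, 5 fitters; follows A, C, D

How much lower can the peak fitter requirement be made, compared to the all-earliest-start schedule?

Early-start peak: s1:10  s2:10  s3:5  s4:5  s5:5  s6:5  s7:0 ⇒ 10.
Leveled (A@1, C@1, D@3, B@5): s1:7  s2:7  s3:8  s4:8  s5:5  s6:5  s7:0 ⇒ 8.
Reduction 10 − 8 = 2.

2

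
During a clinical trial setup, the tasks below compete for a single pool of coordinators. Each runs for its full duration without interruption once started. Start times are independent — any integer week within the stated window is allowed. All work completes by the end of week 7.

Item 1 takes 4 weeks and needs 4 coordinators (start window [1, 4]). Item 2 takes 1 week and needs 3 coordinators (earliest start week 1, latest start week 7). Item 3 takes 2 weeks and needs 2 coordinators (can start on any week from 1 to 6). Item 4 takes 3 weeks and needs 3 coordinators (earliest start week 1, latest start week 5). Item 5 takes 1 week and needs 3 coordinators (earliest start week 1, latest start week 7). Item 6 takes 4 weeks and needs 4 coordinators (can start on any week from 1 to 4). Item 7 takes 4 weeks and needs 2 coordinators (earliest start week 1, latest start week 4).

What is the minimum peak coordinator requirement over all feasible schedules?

Early-start (Item 1@1, Item 2@1, Item 3@1, Item 4@1, Item 5@1, Item 6@1, Item 7@1) gives peak 21: w1:21  w2:15  w3:13  w4:10  w5:0  w6:0  w7:0.
Shift Item 4→5, Item 5→2, Item 6→3, Item 7→3.
Schedule Item 1@1, Item 2@1, Item 3@1, Item 4@5, Item 5@2, Item 6@3, Item 7@3: w1:9  w2:9  w3:10  w4:10  w5:9  w6:9  w7:3 — peak 10.

10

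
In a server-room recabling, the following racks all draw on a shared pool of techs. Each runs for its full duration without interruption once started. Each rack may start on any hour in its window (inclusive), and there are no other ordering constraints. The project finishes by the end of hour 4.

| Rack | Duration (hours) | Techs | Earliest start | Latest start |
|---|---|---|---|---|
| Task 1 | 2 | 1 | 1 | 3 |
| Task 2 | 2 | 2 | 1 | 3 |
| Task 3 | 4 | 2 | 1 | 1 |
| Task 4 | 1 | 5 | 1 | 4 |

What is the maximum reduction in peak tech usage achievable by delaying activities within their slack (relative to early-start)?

Early-start peak: h1:10  h2:5  h3:2  h4:2 ⇒ 10.
Leveled (Task 1@1, Task 2@1, Task 3@1, Task 4@3): h1:5  h2:5  h3:7  h4:2 ⇒ 7.
Reduction 10 − 7 = 3.

3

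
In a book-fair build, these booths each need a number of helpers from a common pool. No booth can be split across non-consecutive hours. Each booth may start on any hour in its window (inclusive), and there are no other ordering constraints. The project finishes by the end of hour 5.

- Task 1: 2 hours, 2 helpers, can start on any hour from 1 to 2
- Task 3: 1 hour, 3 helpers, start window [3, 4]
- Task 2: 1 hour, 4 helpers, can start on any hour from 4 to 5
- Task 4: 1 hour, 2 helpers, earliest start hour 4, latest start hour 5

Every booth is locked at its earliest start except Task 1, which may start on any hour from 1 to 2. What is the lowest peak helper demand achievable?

Task 1@1: h1:2  h2:2  h3:3  h4:6  h5:0 → peak 6
Task 1@2: h1:0  h2:2  h3:5  h4:6  h5:0 → peak 6
Best is Task 1@1, peak 6.

6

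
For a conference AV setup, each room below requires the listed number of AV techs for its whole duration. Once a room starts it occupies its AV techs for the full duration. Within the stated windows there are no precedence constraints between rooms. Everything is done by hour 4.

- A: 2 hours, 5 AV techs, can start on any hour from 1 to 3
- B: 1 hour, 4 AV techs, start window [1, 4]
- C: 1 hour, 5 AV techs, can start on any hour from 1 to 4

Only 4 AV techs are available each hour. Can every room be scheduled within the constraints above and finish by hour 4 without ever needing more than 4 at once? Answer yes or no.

no

Total AV tech-hours = 19; over 4 hours the average is 19/4 > 4, so some hour must exceed 4.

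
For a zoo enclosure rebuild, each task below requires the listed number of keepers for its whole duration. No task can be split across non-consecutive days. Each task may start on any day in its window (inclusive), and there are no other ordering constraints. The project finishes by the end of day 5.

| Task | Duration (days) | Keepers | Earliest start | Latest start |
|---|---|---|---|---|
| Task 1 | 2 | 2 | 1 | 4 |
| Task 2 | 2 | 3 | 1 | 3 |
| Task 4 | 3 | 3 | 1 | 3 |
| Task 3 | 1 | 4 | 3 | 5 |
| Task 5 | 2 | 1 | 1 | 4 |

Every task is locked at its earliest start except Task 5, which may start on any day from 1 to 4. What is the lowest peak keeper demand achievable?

Task 5@1: d1:9  d2:9  d3:7  d4:0  d5:0 → peak 9
Task 5@2: d1:8  d2:9  d3:8  d4:0  d5:0 → peak 9
Task 5@3: d1:8  d2:8  d3:8  d4:1  d5:0 → peak 8
Task 5@4: d1:8  d2:8  d3:7  d4:1  d5:1 → peak 8
Best is Task 5@3, peak 8.

8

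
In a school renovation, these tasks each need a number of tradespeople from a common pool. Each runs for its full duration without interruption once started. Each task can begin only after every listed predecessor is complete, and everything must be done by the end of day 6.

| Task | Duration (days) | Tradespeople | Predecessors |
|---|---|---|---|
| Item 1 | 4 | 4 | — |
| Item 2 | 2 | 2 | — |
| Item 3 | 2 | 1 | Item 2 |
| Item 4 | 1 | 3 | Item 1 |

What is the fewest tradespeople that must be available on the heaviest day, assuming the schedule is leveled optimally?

Schedule Item 1@1, Item 2@1, Item 3@3, Item 4@5: d1:6  d2:6  d3:5  d4:5  d5:3  d6:0 — peak 6.
No arrangement of the 18 feasible schedules does better.

6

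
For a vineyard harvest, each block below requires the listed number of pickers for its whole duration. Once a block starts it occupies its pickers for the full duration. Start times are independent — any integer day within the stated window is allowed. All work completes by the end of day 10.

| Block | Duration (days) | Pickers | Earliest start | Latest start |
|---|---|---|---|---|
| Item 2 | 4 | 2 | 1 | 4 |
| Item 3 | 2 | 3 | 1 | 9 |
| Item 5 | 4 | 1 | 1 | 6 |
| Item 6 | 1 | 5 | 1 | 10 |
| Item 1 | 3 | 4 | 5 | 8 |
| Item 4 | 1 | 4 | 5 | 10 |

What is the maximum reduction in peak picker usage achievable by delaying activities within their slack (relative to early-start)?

6

Early-start peak: d1:11  d2:6  d3:3  d4:3  d5:8  d6:4  d7:4  d8:0  d9:0  d10:0 ⇒ 11.
Leveled (Item 2@1, Item 3@1, Item 5@3, Item 6@7, Item 1@8, Item 4@5): d1:5  d2:5  d3:3  d4:3  d5:5  d6:1  d7:5  d8:4  d9:4  d10:4 ⇒ 5.
Reduction 11 − 5 = 6.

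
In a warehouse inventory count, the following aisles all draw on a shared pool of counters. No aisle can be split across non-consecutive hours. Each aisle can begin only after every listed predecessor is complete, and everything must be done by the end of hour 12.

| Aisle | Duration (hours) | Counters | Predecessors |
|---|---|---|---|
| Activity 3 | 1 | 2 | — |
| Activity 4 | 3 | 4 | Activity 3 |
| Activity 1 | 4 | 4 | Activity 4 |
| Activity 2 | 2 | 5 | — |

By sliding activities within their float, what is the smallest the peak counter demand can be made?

5

Early-start (Activity 3@1, Activity 4@2, Activity 1@5, Activity 2@1) gives peak 9: h1:7  h2:9  h3:4  h4:4  h5:4  h6:4  h7:4  h8:4  h9:0  h10:0  h11:0  h12:0.
Shift Activity 2→9.
Schedule Activity 3@1, Activity 4@2, Activity 1@5, Activity 2@9: h1:2  h2:4  h3:4  h4:4  h5:4  h6:4  h7:4  h8:4  h9:5  h10:5  h11:0  h12:0 — peak 5.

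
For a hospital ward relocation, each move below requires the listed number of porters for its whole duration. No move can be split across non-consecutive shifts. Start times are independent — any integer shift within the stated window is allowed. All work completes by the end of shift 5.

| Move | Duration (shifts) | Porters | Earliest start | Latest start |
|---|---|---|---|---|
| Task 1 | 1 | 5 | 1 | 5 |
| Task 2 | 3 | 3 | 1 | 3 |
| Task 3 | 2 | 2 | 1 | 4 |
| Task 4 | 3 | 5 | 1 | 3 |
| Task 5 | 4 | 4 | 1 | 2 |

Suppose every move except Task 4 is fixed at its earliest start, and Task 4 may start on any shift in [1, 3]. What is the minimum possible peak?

14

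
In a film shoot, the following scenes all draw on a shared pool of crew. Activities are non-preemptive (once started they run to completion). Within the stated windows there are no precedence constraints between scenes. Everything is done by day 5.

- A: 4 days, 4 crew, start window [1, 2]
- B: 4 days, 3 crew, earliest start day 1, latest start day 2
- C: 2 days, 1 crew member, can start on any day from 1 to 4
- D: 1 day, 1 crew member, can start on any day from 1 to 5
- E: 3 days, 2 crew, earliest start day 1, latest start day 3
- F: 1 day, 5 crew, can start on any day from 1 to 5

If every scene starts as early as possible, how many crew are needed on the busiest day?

16

Early-start schedule: A@1, B@1, C@1, D@1, E@1, F@1.
Load per day: day 1: 16, day 2: 10, day 3: 9, day 4: 7, day 5: 0.
Peak is 16.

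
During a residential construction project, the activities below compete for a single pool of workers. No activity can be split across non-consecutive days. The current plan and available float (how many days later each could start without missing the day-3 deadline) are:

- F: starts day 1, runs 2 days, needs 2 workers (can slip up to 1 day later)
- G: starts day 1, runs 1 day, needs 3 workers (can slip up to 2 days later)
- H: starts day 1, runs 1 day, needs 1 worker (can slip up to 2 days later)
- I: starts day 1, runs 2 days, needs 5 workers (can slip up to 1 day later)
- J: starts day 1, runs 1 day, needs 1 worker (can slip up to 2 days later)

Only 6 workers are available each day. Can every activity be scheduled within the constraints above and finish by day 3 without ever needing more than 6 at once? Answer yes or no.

no

Total worker-days = 19; over 3 days the average is 19/3 > 6, so some day must exceed 6.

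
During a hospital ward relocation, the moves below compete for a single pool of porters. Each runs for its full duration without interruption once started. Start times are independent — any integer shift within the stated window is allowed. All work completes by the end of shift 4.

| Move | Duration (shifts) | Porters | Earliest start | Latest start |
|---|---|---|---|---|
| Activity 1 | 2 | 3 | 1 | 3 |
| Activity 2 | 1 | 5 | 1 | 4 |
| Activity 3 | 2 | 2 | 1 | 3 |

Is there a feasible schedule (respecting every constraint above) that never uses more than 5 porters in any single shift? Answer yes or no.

yes

Schedule Activity 1@1, Activity 2@3, Activity 3@1: s1:5  s2:5  s3:5  s4:0 — peak 5 ≤ 5.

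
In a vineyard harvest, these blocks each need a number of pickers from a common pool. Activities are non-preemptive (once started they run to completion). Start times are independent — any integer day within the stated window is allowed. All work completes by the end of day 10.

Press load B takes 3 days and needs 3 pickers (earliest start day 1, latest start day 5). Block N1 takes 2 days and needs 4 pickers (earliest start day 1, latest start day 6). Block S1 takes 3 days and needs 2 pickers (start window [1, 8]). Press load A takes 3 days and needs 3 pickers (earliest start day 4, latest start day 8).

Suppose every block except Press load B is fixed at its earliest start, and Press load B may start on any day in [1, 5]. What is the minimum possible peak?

Press load B@1: d1:9  d2:9  d3:5  d4:3  d5:3  d6:3  d7:0  d8:0  d9:0  d10:0 → peak 9
Press load B@2: d1:6  d2:9  d3:5  d4:6  d5:3  d6:3  d7:0  d8:0  d9:0  d10:0 → peak 9
Press load B@3: d1:6  d2:6  d3:5  d4:6  d5:6  d6:3  d7:0  d8:0  d9:0  d10:0 → peak 6
Press load B@4: d1:6  d2:6  d3:2  d4:6  d5:6  d6:6  d7:0  d8:0  d9:0  d10:0 → peak 6
Press load B@5: d1:6  d2:6  d3:2  d4:3  d5:6  d6:6  d7:3  d8:0  d9:0  d10:0 → peak 6
Best is Press load B@3, peak 6.

6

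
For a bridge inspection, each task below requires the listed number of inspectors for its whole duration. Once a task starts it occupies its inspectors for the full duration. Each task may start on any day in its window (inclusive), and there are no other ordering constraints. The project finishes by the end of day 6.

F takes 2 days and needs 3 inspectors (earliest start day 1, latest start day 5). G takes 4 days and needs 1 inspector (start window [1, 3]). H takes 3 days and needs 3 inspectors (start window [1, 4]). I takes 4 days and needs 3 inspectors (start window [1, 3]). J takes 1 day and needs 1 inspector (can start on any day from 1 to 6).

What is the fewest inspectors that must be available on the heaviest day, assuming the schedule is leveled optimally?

7

Early-start (F@1, G@1, H@1, I@1, J@1) gives peak 11: d1:11  d2:10  d3:7  d4:4  d5:0  d6:0.
Shift I→3, J→4.
Schedule F@1, G@1, H@1, I@3, J@4: d1:7  d2:7  d3:7  d4:5  d5:3  d6:3 — peak 7.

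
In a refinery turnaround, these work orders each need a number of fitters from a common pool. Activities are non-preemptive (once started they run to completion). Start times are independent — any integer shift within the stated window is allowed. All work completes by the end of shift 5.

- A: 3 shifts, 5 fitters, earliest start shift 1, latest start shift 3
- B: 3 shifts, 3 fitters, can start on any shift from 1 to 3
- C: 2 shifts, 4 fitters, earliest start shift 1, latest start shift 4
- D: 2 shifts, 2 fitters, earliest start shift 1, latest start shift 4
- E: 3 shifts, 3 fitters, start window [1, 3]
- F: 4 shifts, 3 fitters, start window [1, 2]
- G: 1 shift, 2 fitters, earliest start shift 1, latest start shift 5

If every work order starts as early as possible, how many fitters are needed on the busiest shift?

22

Early-start schedule: A@1, B@1, C@1, D@1, E@1, F@1, G@1.
Load per shift: shift 1: 22, shift 2: 20, shift 3: 14, shift 4: 3, shift 5: 0.
Peak is 22.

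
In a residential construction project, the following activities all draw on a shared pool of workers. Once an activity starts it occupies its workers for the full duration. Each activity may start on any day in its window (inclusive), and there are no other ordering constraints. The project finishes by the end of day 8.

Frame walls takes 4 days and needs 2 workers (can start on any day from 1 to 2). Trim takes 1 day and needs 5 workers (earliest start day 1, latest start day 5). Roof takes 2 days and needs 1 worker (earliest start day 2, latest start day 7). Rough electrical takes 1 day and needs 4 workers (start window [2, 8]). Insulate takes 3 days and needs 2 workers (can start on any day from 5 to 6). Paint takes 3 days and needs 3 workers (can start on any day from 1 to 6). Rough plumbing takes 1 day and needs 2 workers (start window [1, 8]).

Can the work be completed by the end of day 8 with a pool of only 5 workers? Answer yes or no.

yes

Schedule Frame walls@2, Trim@1, Roof@5, Rough electrical@8, Insulate@5, Paint@2, Rough plumbing@6: d1:5  d2:5  d3:5  d4:5  d5:5  d6:5  d7:2  d8:4 — peak 5 ≤ 5.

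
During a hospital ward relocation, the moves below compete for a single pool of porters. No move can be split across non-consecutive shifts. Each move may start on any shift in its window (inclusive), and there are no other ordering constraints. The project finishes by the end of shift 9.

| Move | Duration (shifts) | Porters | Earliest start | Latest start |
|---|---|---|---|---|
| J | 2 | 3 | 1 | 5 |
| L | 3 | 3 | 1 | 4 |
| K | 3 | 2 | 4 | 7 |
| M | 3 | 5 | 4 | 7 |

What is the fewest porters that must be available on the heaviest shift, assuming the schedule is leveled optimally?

5

Early-start (J@1, L@1, K@4, M@4) gives peak 7: s1:6  s2:6  s3:3  s4:7  s5:7  s6:7  s7:0  s8:0  s9:0.
Shift L→3, M→7.
Schedule J@1, L@3, K@4, M@7: s1:3  s2:3  s3:3  s4:5  s5:5  s6:2  s7:5  s8:5  s9:5 — peak 5.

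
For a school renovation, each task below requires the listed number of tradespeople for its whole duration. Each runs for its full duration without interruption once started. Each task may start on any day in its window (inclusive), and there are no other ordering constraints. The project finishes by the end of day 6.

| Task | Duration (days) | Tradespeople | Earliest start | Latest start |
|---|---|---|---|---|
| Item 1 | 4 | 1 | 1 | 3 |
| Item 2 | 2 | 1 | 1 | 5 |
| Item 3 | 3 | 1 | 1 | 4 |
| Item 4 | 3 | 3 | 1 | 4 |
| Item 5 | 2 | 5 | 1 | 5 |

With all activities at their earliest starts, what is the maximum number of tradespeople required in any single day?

Early-start schedule: Item 1@1, Item 2@1, Item 3@1, Item 4@1, Item 5@1.
Load per day: day 1: 11, day 2: 11, day 3: 5, day 4: 1, day 5: 0, day 6: 0.
Peak is 11.

11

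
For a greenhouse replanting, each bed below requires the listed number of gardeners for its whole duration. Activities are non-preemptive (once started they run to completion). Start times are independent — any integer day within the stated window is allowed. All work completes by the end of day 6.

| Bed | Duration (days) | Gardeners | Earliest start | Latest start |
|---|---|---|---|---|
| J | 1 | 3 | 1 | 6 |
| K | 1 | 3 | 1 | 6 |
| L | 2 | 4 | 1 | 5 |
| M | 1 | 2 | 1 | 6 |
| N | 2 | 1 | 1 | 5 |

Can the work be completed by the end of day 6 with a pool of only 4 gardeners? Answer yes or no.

yes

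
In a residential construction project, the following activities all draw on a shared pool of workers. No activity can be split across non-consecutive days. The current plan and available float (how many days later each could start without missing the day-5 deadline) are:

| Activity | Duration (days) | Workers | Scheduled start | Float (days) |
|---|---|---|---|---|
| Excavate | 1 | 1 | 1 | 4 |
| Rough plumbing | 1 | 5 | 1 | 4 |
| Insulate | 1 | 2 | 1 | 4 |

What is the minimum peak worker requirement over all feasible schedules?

Early-start (Excavate@1, Rough plumbing@1, Insulate@1) gives peak 8: d1:8  d2:0  d3:0  d4:0  d5:0.
Shift Rough plumbing→2.
Schedule Excavate@1, Rough plumbing@2, Insulate@1: d1:3  d2:5  d3:0  d4:0  d5:0 — peak 5.

5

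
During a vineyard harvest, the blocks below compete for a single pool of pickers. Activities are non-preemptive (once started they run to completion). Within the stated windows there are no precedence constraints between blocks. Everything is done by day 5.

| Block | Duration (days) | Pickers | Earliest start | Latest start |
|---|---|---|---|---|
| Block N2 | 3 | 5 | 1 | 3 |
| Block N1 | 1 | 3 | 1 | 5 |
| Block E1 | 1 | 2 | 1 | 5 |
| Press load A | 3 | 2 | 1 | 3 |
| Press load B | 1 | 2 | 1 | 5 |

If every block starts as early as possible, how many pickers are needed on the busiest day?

Early-start schedule: Block N2@1, Block N1@1, Block E1@1, Press load A@1, Press load B@1.
Load per day: day 1: 14, day 2: 7, day 3: 7, day 4: 0, day 5: 0.
Peak is 14.

14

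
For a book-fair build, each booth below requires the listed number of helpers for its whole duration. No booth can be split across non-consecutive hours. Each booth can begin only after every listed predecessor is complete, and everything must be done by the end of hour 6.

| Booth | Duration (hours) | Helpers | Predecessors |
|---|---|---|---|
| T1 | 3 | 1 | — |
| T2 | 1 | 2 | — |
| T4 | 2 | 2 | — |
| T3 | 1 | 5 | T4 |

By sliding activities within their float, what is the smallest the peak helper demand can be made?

5

Early-start (T1@1, T2@1, T4@1, T3@3) gives peak 6: h1:5  h2:3  h3:6  h4:0  h5:0  h6:0.
Shift T3→4.
Schedule T1@1, T2@1, T4@1, T3@4: h1:5  h2:3  h3:1  h4:5  h5:0  h6:0 — peak 5.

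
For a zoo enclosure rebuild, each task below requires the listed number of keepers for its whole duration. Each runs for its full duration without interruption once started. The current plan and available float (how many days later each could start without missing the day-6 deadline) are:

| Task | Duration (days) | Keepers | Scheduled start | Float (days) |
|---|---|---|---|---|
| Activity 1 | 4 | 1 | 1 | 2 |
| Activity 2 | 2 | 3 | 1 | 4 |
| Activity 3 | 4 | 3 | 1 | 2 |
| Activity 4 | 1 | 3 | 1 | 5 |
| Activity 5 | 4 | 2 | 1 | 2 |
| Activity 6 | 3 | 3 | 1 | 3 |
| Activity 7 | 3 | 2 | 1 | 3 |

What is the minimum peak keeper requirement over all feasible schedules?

Early-start (Activity 1@1, Activity 2@1, Activity 3@1, Activity 4@1, Activity 5@1, Activity 6@1, Activity 7@1) gives peak 17: d1:17  d2:14  d3:11  d4:6  d5:0  d6:0.
Shift Activity 4→5, Activity 5→3, Activity 6→4.
Schedule Activity 1@1, Activity 2@1, Activity 3@1, Activity 4@5, Activity 5@3, Activity 6@4, Activity 7@1: d1:9  d2:9  d3:8  d4:9  d5:8  d6:5 — peak 9.

9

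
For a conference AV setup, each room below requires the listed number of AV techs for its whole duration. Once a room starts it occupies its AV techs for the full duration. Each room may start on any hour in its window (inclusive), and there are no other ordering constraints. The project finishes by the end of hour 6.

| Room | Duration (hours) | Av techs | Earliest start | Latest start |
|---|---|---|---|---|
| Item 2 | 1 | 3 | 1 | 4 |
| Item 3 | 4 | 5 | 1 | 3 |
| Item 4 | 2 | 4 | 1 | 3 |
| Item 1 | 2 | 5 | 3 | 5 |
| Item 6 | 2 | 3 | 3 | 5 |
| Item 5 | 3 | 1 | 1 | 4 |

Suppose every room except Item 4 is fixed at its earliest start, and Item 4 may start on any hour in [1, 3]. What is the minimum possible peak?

14

Item 4@1: h1:13  h2:10  h3:14  h4:13  h5:0  h6:0 → peak 14
Item 4@2: h1:9  h2:10  h3:18  h4:13  h5:0  h6:0 → peak 18
Item 4@3: h1:9  h2:6  h3:18  h4:17  h5:0  h6:0 → peak 18
Best is Item 4@1, peak 14.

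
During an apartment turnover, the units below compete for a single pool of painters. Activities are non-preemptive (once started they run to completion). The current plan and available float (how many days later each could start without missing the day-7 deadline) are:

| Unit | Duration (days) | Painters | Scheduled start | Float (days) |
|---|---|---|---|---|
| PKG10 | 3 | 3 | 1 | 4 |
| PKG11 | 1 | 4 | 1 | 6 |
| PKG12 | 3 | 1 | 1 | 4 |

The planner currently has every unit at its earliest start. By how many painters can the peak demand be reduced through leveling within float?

4

Early-start peak: d1:8  d2:4  d3:4  d4:0  d5:0  d6:0  d7:0 ⇒ 8.
Leveled (PKG10@1, PKG11@4, PKG12@1): d1:4  d2:4  d3:4  d4:4  d5:0  d6:0  d7:0 ⇒ 4.
Reduction 8 − 4 = 4.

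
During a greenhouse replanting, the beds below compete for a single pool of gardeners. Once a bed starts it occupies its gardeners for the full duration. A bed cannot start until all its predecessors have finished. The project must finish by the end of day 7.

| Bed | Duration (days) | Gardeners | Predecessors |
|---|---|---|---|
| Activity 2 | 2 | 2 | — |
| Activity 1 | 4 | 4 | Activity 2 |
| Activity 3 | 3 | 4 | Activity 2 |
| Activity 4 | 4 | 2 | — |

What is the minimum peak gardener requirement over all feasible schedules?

Early-start (Activity 2@1, Activity 1@3, Activity 3@3, Activity 4@1) gives peak 10: d1:4  d2:4  d3:10  d4:10  d5:8  d6:4  d7:0.
Shift Activity 3→5.
Schedule Activity 2@1, Activity 1@3, Activity 3@5, Activity 4@1: d1:4  d2:4  d3:6  d4:6  d5:8  d6:8  d7:4 — peak 8.

8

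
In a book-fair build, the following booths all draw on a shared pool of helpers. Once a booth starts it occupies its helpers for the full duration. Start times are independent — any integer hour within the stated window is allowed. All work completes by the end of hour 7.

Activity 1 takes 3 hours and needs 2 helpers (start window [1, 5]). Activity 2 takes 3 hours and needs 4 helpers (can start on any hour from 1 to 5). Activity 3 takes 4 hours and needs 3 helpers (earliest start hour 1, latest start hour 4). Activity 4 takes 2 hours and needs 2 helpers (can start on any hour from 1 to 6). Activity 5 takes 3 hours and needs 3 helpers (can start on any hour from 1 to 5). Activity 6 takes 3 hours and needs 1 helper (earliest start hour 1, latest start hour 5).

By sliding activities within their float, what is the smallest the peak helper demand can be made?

8

Early-start (Activity 1@1, Activity 2@1, Activity 3@1, Activity 4@1, Activity 5@1, Activity 6@1) gives peak 15: h1:15  h2:15  h3:13  h4:3  h5:0  h6:0  h7:0.
Shift Activity 3→4, Activity 5→4, Activity 6→3.
Schedule Activity 1@1, Activity 2@1, Activity 3@4, Activity 4@1, Activity 5@4, Activity 6@3: h1:8  h2:8  h3:7  h4:7  h5:7  h6:6  h7:3 — peak 8.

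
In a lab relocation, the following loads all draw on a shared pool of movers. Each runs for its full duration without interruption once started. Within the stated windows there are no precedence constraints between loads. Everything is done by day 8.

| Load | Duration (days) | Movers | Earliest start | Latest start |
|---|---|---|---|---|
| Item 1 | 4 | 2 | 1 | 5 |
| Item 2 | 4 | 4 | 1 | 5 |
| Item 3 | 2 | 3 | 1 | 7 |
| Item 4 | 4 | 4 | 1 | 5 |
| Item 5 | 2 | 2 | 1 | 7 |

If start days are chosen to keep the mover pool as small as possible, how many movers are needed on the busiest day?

Early-start (Item 1@1, Item 2@1, Item 3@1, Item 4@1, Item 5@1) gives peak 15: d1:15  d2:15  d3:10  d4:10  d5:0  d6:0  d7:0  d8:0.
Shift Item 3→5, Item 4→5, Item 5→7.
Schedule Item 1@1, Item 2@1, Item 3@5, Item 4@5, Item 5@7: d1:6  d2:6  d3:6  d4:6  d5:7  d6:7  d7:6  d8:6 — peak 7.
Total mover-days = 50 over 8 days ⇒ peak ≥ ⌈50/8⌉ = 7, so 7 is optimal.

7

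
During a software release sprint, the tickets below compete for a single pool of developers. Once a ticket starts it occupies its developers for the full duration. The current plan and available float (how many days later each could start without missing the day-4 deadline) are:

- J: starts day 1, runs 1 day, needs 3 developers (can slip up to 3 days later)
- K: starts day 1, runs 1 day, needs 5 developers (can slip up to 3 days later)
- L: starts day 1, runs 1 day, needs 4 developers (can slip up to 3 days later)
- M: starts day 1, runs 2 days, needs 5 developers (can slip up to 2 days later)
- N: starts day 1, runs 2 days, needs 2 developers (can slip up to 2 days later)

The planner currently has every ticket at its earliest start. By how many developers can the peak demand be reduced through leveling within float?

Early-start peak: d1:19  d2:7  d3:0  d4:0 ⇒ 19.
Leveled (J@1, K@2, L@1, M@3, N@2): d1:7  d2:7  d3:7  d4:5 ⇒ 7.
Reduction 19 − 7 = 12.

12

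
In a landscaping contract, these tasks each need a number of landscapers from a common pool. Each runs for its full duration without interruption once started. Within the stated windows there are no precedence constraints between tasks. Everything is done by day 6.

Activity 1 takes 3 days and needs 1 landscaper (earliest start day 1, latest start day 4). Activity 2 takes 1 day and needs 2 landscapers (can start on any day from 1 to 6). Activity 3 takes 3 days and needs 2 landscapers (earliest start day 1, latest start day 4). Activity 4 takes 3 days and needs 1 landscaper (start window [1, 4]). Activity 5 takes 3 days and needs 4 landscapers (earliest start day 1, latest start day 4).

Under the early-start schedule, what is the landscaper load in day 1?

At early start, day 1 has: Activity 1, Activity 2, Activity 3, Activity 4, Activity 5.
Demand: 1 + 2 + 2 + 1 + 4 = 10.

10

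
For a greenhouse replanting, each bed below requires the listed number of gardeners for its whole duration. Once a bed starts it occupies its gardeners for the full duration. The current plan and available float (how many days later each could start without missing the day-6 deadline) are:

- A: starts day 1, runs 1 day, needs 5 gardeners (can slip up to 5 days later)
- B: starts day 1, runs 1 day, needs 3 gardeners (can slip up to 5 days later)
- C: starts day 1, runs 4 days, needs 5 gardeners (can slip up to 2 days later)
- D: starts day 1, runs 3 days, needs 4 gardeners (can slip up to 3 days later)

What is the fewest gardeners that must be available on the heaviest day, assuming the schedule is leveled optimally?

9

Early-start (A@1, B@1, C@1, D@1) gives peak 17: d1:17  d2:9  d3:9  d4:5  d5:0  d6:0.
Shift C→2, D→2.
Schedule A@1, B@1, C@2, D@2: d1:8  d2:9  d3:9  d4:9  d5:5  d6:0 — peak 9.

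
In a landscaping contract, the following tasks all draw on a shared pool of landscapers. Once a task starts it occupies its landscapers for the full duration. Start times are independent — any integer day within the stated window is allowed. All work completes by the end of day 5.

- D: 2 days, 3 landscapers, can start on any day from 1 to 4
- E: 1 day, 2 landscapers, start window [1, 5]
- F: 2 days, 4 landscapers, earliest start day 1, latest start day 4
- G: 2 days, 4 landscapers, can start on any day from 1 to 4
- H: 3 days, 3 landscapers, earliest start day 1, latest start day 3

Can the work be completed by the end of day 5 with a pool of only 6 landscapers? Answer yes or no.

Total landscaper-days = 33; over 5 days the average is 33/5 > 6, so some day must exceed 6.

no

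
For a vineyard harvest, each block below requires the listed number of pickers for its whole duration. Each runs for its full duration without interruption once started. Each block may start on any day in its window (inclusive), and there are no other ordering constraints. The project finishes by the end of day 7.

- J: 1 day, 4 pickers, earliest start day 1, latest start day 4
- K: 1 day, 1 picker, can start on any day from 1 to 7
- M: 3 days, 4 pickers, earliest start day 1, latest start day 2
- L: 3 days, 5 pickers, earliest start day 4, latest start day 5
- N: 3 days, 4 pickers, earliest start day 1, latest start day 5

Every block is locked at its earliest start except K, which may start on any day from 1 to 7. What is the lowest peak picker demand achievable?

K@1: d1:13  d2:8  d3:8  d4:5  d5:5  d6:5  d7:0 → peak 13
K@2: d1:12  d2:9  d3:8  d4:5  d5:5  d6:5  d7:0 → peak 12
K@3: d1:12  d2:8  d3:9  d4:5  d5:5  d6:5  d7:0 → peak 12
K@4: d1:12  d2:8  d3:8  d4:6  d5:5  d6:5  d7:0 → peak 12
K@5: d1:12  d2:8  d3:8  d4:5  d5:6  d6:5  d7:0 → peak 12
K@6: d1:12  d2:8  d3:8  d4:5  d5:5  d6:6  d7:0 → peak 12
K@7: d1:12  d2:8  d3:8  d4:5  d5:5  d6:5  d7:1 → peak 12
Best is K@2, peak 12.

12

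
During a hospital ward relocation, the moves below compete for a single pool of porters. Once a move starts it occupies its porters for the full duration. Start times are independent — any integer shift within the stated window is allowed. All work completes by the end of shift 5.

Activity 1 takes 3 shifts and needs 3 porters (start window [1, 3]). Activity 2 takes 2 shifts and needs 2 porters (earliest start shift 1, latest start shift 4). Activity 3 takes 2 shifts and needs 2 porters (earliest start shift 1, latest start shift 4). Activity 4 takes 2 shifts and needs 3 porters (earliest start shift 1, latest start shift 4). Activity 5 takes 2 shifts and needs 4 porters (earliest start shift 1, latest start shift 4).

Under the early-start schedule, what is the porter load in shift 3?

At early start, shift 3 has: Activity 1.
Demand: 3 = 3.

3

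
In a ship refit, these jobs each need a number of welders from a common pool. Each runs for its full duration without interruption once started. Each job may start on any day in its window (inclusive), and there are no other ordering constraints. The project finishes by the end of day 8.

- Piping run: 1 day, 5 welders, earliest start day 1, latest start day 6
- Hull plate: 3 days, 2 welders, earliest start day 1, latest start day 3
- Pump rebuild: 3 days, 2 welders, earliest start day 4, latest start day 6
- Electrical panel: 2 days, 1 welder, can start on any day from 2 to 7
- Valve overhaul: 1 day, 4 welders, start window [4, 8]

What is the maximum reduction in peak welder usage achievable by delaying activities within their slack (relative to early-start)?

Early-start peak: d1:7  d2:3  d3:3  d4:6  d5:2  d6:2  d7:0  d8:0 ⇒ 7.
Leveled (Piping run@1, Hull plate@2, Pump rebuild@4, Electrical panel@2, Valve overhaul@7): d1:5  d2:3  d3:3  d4:4  d5:2  d6:2  d7:4  d8:0 ⇒ 5.
Reduction 7 − 5 = 2.

2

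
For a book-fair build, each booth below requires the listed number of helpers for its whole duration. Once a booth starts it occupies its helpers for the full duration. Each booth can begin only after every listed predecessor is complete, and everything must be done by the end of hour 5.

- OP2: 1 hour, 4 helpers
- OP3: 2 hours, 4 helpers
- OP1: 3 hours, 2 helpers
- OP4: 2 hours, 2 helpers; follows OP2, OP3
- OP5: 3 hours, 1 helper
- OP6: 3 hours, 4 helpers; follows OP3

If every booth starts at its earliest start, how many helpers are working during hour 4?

At early start, hour 4 has: OP4, OP6.
Demand: 2 + 4 = 6.

6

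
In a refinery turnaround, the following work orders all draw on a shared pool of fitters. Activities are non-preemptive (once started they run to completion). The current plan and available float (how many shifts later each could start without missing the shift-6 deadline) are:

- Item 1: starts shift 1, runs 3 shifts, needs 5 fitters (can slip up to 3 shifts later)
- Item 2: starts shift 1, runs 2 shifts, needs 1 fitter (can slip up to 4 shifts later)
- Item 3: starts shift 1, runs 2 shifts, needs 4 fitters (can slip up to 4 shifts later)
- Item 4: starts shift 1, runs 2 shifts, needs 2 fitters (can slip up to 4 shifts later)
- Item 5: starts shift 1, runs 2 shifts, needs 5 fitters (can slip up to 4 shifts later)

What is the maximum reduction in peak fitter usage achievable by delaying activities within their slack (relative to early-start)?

8

Early-start peak: s1:17  s2:17  s3:5  s4:0  s5:0  s6:0 ⇒ 17.
Leveled (Item 1@1, Item 2@1, Item 3@3, Item 4@1, Item 5@4): s1:8  s2:8  s3:9  s4:9  s5:5  s6:0 ⇒ 9.
Reduction 17 − 9 = 8.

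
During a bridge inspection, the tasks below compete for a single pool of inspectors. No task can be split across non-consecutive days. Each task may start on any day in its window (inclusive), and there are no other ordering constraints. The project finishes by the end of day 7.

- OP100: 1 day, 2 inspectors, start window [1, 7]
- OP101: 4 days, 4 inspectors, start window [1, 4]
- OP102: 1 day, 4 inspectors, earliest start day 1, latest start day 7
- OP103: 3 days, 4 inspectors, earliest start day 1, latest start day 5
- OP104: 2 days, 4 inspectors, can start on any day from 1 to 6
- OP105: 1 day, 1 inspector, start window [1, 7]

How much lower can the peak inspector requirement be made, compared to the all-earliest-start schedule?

Early-start peak: d1:19  d2:12  d3:8  d4:4  d5:0  d6:0  d7:0 ⇒ 19.
Leveled (OP100@1, OP101@1, OP102@2, OP103@3, OP104@5, OP105@1): d1:7  d2:8  d3:8  d4:8  d5:8  d6:4  d7:0 ⇒ 8.
Reduction 19 − 8 = 11.

11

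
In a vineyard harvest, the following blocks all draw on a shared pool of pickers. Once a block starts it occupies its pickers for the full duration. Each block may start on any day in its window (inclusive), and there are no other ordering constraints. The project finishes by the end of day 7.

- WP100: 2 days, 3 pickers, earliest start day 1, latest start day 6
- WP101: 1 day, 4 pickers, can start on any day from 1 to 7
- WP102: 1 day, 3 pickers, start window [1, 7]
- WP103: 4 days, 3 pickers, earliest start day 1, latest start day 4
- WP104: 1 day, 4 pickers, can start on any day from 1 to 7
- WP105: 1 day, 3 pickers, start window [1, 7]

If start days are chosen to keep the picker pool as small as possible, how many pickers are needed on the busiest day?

Early-start (WP100@1, WP101@1, WP102@1, WP103@1, WP104@1, WP105@1) gives peak 20: d1:20  d2:6  d3:3  d4:3  d5:0  d6:0  d7:0.
Shift WP101→5, WP102→3, WP104→6, WP105→4.
Schedule WP100@1, WP101@5, WP102@3, WP103@1, WP104@6, WP105@4: d1:6  d2:6  d3:6  d4:6  d5:4  d6:4  d7:0 — peak 6.

6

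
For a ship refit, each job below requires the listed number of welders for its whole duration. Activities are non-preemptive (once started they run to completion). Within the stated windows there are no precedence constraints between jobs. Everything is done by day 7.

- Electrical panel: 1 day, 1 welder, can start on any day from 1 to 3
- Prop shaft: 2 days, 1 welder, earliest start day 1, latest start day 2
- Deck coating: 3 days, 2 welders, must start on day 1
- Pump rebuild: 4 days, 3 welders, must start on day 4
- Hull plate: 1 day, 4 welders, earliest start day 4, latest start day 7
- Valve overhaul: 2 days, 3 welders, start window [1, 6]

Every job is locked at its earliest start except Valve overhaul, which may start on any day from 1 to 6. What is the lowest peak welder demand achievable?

Valve overhaul@1: d1:7  d2:6  d3:2  d4:7  d5:3  d6:3  d7:3 → peak 7
Valve overhaul@2: d1:4  d2:6  d3:5  d4:7  d5:3  d6:3  d7:3 → peak 7
Valve overhaul@3: d1:4  d2:3  d3:5  d4:10  d5:3  d6:3  d7:3 → peak 10
Valve overhaul@4: d1:4  d2:3  d3:2  d4:10  d5:6  d6:3  d7:3 → peak 10
Valve overhaul@5: d1:4  d2:3  d3:2  d4:7  d5:6  d6:6  d7:3 → peak 7
Valve overhaul@6: d1:4  d2:3  d3:2  d4:7  d5:3  d6:6  d7:6 → peak 7
Best is Valve overhaul@1, peak 7.

7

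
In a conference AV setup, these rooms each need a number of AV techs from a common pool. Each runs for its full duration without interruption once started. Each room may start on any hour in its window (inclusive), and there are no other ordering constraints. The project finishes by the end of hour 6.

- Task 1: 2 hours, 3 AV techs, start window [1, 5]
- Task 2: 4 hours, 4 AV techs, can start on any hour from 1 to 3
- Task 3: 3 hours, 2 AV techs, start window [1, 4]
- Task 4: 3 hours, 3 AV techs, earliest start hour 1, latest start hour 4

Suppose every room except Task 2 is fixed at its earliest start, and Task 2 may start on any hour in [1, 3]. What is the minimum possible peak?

9

Task 2@1: h1:12  h2:12  h3:9  h4:4  h5:0  h6:0 → peak 12
Task 2@2: h1:8  h2:12  h3:9  h4:4  h5:4  h6:0 → peak 12
Task 2@3: h1:8  h2:8  h3:9  h4:4  h5:4  h6:4 → peak 9
Best is Task 2@3, peak 9.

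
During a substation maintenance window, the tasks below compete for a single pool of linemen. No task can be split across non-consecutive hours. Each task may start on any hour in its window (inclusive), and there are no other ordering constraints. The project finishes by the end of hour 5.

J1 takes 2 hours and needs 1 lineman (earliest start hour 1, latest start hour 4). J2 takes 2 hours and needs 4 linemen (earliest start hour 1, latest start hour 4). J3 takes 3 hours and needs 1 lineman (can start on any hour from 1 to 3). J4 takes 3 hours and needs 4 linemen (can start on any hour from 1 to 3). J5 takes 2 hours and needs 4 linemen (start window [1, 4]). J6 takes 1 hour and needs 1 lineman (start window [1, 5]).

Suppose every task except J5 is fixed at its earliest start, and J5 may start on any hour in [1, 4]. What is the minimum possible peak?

J5@1: h1:15  h2:14  h3:5  h4:0  h5:0 → peak 15
J5@2: h1:11  h2:14  h3:9  h4:0  h5:0 → peak 14
J5@3: h1:11  h2:10  h3:9  h4:4  h5:0 → peak 11
J5@4: h1:11  h2:10  h3:5  h4:4  h5:4 → peak 11
Best is J5@3, peak 11.

11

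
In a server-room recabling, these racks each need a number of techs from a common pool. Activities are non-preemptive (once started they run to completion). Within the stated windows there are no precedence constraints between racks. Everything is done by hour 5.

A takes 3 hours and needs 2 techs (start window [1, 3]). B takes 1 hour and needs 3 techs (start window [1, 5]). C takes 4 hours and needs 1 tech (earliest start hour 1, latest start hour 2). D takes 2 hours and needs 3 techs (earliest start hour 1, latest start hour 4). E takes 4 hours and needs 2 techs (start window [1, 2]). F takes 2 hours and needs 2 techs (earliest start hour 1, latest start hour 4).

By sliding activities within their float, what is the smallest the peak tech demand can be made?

7

Early-start (A@1, B@1, C@1, D@1, E@1, F@1) gives peak 13: h1:13  h2:10  h3:5  h4:3  h5:0.
Shift D→4, E→2, F→2.
Schedule A@1, B@1, C@1, D@4, E@2, F@2: h1:6  h2:7  h3:7  h4:6  h5:5 — peak 7.
Total tech-hours = 31 over 5 hours ⇒ peak ≥ ⌈31/5⌉ = 7, so 7 is optimal.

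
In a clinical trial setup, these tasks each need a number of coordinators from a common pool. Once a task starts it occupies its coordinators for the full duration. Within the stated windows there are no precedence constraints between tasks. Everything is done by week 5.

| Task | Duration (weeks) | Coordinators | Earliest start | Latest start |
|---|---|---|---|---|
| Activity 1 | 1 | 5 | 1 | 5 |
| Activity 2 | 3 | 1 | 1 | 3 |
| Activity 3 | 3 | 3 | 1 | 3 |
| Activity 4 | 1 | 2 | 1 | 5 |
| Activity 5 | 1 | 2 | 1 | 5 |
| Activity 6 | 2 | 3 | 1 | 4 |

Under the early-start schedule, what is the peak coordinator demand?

16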